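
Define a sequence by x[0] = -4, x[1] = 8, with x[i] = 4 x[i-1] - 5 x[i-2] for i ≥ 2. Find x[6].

x[2] = 4(8) - 5(-4) = 52
x[3] = 4(52) - 5(8) = 168
x[4] = 4(168) - 5(52) = 412
x[5] = 4(412) - 5(168) = 808
x[6] = 4(808) - 5(412) = 1172

1172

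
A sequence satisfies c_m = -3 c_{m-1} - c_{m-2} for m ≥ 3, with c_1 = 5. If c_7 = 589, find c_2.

Let c_2 = y.
c_3 = -5 - 3y
c_4 = 15 + 8y
c_5 = -40 - 21y
c_6 = 105 + 55y
c_7 = -275 - 144y
So -275 - 144y = 589, giving y = -6.

-6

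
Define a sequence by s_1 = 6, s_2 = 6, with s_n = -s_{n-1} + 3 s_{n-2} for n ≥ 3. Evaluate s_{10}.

-858

s_3 = -6 + 3·6 = 12
s_4 = -12 + 3·6 = 6
s_5 = -6 + 3·12 = 30
s_6 = -30 + 3·6 = -12
s_7 = -(-12) + 3·30 = 102
s_8 = -102 + 3·(-12) = -138
s_9 = -(-138) + 3·102 = 444
s_{10} = -444 + 3·(-138) = -858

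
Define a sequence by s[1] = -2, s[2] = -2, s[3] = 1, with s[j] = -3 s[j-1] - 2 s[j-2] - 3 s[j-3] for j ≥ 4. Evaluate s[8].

s[4] = -3(1) - 2(-2) - 3(-2) = 7
s[5] = -3(7) - 2(1) - 3(-2) = -17
s[6] = -3(-17) - 2(7) - 3(1) = 34
s[7] = -3(34) - 2(-17) - 3(7) = -89
s[8] = -3(-89) - 2(34) - 3(-17) = 250

250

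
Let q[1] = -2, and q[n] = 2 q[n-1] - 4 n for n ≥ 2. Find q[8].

q[2] = 2(-2) - 8 = -12
q[3] = 2(-12) - 12 = -36
q[4] = 2(-36) - 16 = -88
q[5] = 2(-88) - 20 = -196
q[6] = 2(-196) - 24 = -416
q[7] = 2(-416) - 28 = -860
q[8] = 2(-860) - 32 = -1752

-1752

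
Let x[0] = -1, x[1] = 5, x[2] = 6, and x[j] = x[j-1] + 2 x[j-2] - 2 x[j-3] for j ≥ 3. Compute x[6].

48

x[3] = 6 + 2(5) - 2(-1) = 18
x[4] = 18 + 2(6) - 2(5) = 20
x[5] = 20 + 2(18) - 2(6) = 44
x[6] = 44 + 2(20) - 2(18) = 48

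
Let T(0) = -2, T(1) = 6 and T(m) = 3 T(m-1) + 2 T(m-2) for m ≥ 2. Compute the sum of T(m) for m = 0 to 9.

T(2) = 3·6 + 2·(-2) = 14
T(3) = 3·14 + 2·6 = 54
T(4) = 3·54 + 2·14 = 190
T(5) = 3·190 + 2·54 = 678
T(6) = 3·678 + 2·190 = 2414
T(7) = 3·2414 + 2·678 = 8598
T(8) = 3·8598 + 2·2414 = 30622
T(9) = 3·30622 + 2·8598 = 109062
Sum = (-2) + 6 + 14 + 54 + 190 + 678 + 2414 + 8598 + 30622 + 109062 = 151636

151636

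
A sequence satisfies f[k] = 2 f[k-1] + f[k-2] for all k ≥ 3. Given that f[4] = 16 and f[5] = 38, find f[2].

Rearranging, f[k-2] = f[k] - 2 f[k-1].
f[3] = 38 - 2(16) = 6
f[2] = 16 - 2(6) = 4

4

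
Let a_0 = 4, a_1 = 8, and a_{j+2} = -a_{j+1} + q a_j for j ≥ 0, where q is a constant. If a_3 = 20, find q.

a_2 = -8 + 4q
a_3 = 8 + 4q
So 8 + 4q = 20, giving q = 3.

3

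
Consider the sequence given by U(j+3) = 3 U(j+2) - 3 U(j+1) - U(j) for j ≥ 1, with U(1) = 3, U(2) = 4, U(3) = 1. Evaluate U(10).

U(4) = 3*1 - 3*4 - 3 = -12
U(5) = 3*(-12) - 3*1 - 4 = -43
U(6) = 3*(-43) - 3*(-12) - 1 = -94
U(7) = 3*(-94) - 3*(-43) - (-12) = -141
U(8) = 3*(-141) - 3*(-94) - (-43) = -98
U(9) = 3*(-98) - 3*(-141) - (-94) = 223
U(10) = 3*223 - 3*(-98) - (-141) = 1104

1104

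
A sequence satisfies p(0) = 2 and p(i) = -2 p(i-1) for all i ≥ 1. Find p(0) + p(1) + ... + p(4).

22

p(1) = -2·2 = -4
p(2) = -2·(-4) = 8
p(3) = -2·8 = -16
p(4) = -2·(-16) = 32
Sum = 2 + (-4) + 8 + (-16) + 32 = 22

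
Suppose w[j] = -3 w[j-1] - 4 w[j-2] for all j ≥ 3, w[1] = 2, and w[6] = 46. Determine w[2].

-2

Let w[2] = y.
w[3] = -8 - 3y
w[4] = 24 + 5y
w[5] = -40 - 3y
w[6] = 24 - 11y
So 24 - 11y = 46, giving y = -2.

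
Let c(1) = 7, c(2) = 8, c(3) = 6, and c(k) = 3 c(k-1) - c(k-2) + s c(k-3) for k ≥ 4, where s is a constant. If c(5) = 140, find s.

c(4) = 10 + 7s
c(5) = 24 + 29s
So 24 + 29s = 140, giving s = 4.

4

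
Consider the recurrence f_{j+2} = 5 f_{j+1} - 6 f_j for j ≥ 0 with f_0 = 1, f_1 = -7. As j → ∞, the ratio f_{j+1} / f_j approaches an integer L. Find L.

The characteristic equation is r^2 - 5r + 6 = 0, which factors as (r - 3)(r - 2) = 0.
So the roots are 3 and 2. Since |3| > |2| and the coefficient of 3^j is non-zero, the ratio tends to 3.

3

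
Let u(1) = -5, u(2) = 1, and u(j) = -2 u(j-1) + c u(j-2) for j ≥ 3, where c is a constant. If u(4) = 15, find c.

u(3) = -2 - 5c
u(4) = 4 + 11c
So 4 + 11c = 15, giving c = 1.

1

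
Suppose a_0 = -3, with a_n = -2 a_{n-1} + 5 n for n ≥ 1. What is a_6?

a_1 = -2(-3) + 5 = 11
a_2 = -2(11) + 10 = -12
a_3 = -2(-12) + 15 = 39
a_4 = -2(39) + 20 = -58
a_5 = -2(-58) + 25 = 141
a_6 = -2(141) + 30 = -252

-252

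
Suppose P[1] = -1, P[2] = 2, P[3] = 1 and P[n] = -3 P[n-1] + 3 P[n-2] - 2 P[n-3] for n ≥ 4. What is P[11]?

-55672

P[4] = -3*1 + 3*2 - 2*(-1) = 5
P[5] = -3*5 + 3*1 - 2*2 = -16
P[6] = -3*(-16) + 3*5 - 2*1 = 61
P[7] = -3*61 + 3*(-16) - 2*5 = -241
P[8] = -3*(-241) + 3*61 - 2*(-16) = 938
P[9] = -3*938 + 3*(-241) - 2*61 = -3659
P[10] = -3*(-3659) + 3*938 - 2*(-241) = 14273
P[11] = -3*14273 + 3*(-3659) - 2*938 = -55672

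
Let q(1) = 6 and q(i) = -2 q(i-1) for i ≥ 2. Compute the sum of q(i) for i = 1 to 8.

-510

q(2) = -2(6) = -12
q(3) = -2(-12) = 24
q(4) = -2(24) = -48
q(5) = -2(-48) = 96
q(6) = -2(96) = -192
q(7) = -2(-192) = 384
q(8) = -2(384) = -768
Sum = 6 + (-12) + 24 + (-48) + 96 + (-192) + 384 + (-768) = -510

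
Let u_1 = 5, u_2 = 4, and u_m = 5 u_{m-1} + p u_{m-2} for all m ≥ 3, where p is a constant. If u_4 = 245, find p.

u_3 = 20 + 5p
u_4 = 100 + 29p
So 100 + 29p = 245, giving p = 5.

5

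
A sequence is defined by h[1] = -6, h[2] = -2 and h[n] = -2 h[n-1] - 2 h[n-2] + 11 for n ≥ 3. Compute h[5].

h[3] = -2·(-2) - 2·(-6) + 11 = 27
h[4] = -2·27 - 2·(-2) + 11 = -39
h[5] = -2·(-39) - 2·27 + 11 = 35

35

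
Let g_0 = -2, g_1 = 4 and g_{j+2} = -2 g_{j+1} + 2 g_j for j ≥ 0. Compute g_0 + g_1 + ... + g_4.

g_2 = -2*4 + 2*(-2) = -12
g_3 = -2*(-12) + 2*4 = 32
g_4 = -2*32 + 2*(-12) = -88
Sum = (-2) + 4 + (-12) + 32 + (-88) = -66

-66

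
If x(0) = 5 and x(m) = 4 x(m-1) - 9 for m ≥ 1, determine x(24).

562949953421315

The fixed point is -9/(1 - 4) = 3, so x(m) - 3 = 4(x(m-1) - 3).
Hence x(m) = 2·4^m + 3.
x(24) = 2·4^{24} + 3 = 2·281474976710656 + 3 = 562949953421315.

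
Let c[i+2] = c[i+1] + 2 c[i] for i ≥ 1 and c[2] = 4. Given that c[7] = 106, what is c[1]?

Let c[1] = x.
c[3] = 4 + 2x
c[4] = 12 + 2x
c[5] = 20 + 6x
c[6] = 44 + 10x
c[7] = 84 + 22x
So 84 + 22x = 106, giving x = 1.

1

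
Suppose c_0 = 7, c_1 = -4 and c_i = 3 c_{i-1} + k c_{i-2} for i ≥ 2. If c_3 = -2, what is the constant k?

2

c_2 = -12 + 7k
c_3 = -36 + 17k
So -36 + 17k = -2, giving k = 2.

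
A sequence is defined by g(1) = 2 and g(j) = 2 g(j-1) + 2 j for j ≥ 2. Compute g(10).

g(2) = 2·2 + 4 = 8
g(3) = 2·8 + 6 = 22
g(4) = 2·22 + 8 = 52
g(5) = 2·52 + 10 = 114
g(6) = 2·114 + 12 = 240
g(7) = 2·240 + 14 = 494
g(8) = 2·494 + 16 = 1004
g(9) = 2·1004 + 18 = 2026
g(10) = 2·2026 + 20 = 4072

4072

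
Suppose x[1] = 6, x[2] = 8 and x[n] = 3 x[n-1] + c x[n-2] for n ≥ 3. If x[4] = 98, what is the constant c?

1

x[3] = 24 + 6c
x[4] = 72 + 26c
So 72 + 26c = 98, giving c = 1.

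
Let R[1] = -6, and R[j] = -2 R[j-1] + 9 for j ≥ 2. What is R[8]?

1155

R[2] = -2(-6) + 9 = 21
R[3] = -2(21) + 9 = -33
R[4] = -2(-33) + 9 = 75
R[5] = -2(75) + 9 = -141
R[6] = -2(-141) + 9 = 291
R[7] = -2(291) + 9 = -573
R[8] = -2(-573) + 9 = 1155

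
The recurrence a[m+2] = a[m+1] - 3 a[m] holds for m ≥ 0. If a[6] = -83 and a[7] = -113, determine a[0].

1

Rearranging, a[m-2] = (a[m] - a[m-1]) / -3.
a[5] = (-113 - (-83)) / -3 = -30/-3 = 10
a[4] = (-83 - 10) / -3 = -93/-3 = 31
a[3] = (10 - 31) / -3 = -21/-3 = 7
a[2] = (31 - 7) / -3 = 24/-3 = -8
a[1] = (7 - (-8)) / -3 = 15/-3 = -5
a[0] = (-8 - (-5)) / -3 = -3/-3 = 1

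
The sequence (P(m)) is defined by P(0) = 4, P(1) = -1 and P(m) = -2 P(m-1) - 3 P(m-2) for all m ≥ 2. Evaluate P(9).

P(2) = -2·(-1) - 3·4 = -10
P(3) = -2·(-10) - 3·(-1) = 23
P(4) = -2·23 - 3·(-10) = -16
P(5) = -2·(-16) - 3·23 = -37
P(6) = -2·(-37) - 3·(-16) = 122
P(7) = -2·122 - 3·(-37) = -133
P(8) = -2·(-133) - 3·122 = -100
P(9) = -2·(-100) - 3·(-133) = 599

599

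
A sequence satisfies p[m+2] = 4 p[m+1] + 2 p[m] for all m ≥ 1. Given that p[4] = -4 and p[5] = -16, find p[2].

Rearranging, p[m-2] = (p[m] - 4 p[m-1]) / 2.
p[3] = (-16 - 4(-4)) / 2 = 0/2 = 0
p[2] = (-4 - 4(0)) / 2 = -4/2 = -2

-2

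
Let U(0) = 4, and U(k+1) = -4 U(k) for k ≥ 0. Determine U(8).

U(1) = -4(4) = -16
U(2) = -4(-16) = 64
U(3) = -4(64) = -256
U(4) = -4(-256) = 1024
U(5) = -4(1024) = -4096
U(6) = -4(-4096) = 16384
U(7) = -4(16384) = -65536
U(8) = -4(-65536) = 262144

262144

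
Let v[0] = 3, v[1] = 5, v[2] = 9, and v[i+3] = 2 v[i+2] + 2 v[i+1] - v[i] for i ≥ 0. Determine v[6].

v[3] = 2(9) + 2(5) - 3 = 25
v[4] = 2(25) + 2(9) - 5 = 63
v[5] = 2(63) + 2(25) - 9 = 167
v[6] = 2(167) + 2(63) - 25 = 435

435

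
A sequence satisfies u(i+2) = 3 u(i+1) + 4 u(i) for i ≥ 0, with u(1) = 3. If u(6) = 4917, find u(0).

Let u(0) = v.
u(2) = 9 + 4v
u(3) = 39 + 12v
u(4) = 153 + 52v
u(5) = 615 + 204v
u(6) = 2457 + 820v
So 2457 + 820v = 4917, giving v = 3.

3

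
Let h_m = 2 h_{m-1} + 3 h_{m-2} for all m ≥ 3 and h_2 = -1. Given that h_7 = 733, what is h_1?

5

Let h_1 = v.
h_3 = -2 + 3v
h_4 = -7 + 6v
h_5 = -20 + 21v
h_6 = -61 + 60v
h_7 = -182 + 183v
So -182 + 183v = 733, giving v = 5.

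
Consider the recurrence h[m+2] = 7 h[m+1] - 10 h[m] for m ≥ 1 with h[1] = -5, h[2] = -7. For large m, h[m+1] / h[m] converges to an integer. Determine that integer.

5

The characteristic equation is r^2 - 7r + 10 = 0, which factors as (r - 5)(r - 2) = 0.
So the roots are 5 and 2. Since |5| > |2| and the coefficient of 5^m is non-zero, the ratio tends to 5.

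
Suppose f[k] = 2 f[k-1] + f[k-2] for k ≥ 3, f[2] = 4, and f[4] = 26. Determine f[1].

Let f[1] = w.
f[3] = 8 + w
f[4] = 20 + 2w
So 20 + 2w = 26, giving w = 3.

3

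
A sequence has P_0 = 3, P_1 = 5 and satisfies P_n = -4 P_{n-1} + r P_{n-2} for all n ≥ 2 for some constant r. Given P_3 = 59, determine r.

3

P_2 = -20 + 3r
P_3 = 80 - 7r
So 80 - 7r = 59, giving r = 3.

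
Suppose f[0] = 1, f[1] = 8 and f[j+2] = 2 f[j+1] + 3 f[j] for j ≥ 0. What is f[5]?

548

f[2] = 2(8) + 3(1) = 19
f[3] = 2(19) + 3(8) = 62
f[4] = 2(62) + 3(19) = 181
f[5] = 2(181) + 3(62) = 548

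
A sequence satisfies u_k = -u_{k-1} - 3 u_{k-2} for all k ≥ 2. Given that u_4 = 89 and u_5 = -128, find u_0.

9

Rearranging, u_{k-2} = (u_k + u_{k-1}) / -3.
u_3 = (-128 + 89) / -3 = -39/-3 = 13
u_2 = (89 + 13) / -3 = 102/-3 = -34
u_1 = (13 + (-34)) / -3 = -21/-3 = 7
u_0 = (-34 + 7) / -3 = -27/-3 = 9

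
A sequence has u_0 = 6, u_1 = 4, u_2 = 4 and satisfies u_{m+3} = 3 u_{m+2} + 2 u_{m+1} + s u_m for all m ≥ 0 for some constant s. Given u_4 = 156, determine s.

4

u_3 = 20 + 6s
u_4 = 68 + 22s
So 68 + 22s = 156, giving s = 4.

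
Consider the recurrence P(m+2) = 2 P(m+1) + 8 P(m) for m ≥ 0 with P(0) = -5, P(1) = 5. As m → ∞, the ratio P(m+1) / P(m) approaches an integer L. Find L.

The characteristic equation is r^2 - 2r - 8 = 0, which factors as (r - 4)(r + 2) = 0.
So the roots are 4 and -2. Since |4| > |-2| and the coefficient of 4^m is non-zero, the ratio tends to 4.

4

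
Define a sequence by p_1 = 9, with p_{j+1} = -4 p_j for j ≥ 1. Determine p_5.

2304

p_2 = -4(9) = -36
p_3 = -4(-36) = 144
p_4 = -4(144) = -576
p_5 = -4(-576) = 2304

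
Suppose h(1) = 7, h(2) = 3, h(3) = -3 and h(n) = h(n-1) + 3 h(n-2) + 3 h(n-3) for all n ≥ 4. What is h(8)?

h(4) = (-3) + 3(3) + 3(7) = 27
h(5) = 27 + 3(-3) + 3(3) = 27
h(6) = 27 + 3(27) + 3(-3) = 99
h(7) = 99 + 3(27) + 3(27) = 261
h(8) = 261 + 3(99) + 3(27) = 639

639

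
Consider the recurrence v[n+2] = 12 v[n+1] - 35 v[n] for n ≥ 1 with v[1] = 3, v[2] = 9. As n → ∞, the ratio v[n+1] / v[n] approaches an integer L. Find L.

7

The characteristic equation is r^2 - 12r + 35 = 0, which factors as (r - 7)(r - 5) = 0.
So the roots are 7 and 5. Since |7| > |5| and the coefficient of 7^n is non-zero, the ratio tends to 7.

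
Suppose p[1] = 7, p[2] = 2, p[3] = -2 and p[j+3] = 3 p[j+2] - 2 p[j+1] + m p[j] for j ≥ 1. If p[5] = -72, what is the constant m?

-2

p[4] = -10 + 7m
p[5] = -26 + 23m
So -26 + 23m = -72, giving m = -2.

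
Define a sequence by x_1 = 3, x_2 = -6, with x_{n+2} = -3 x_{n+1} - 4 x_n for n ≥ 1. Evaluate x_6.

x_3 = -3*(-6) - 4*3 = 6
x_4 = -3*6 - 4*(-6) = 6
x_5 = -3*6 - 4*6 = -42
x_6 = -3*(-42) - 4*6 = 102

102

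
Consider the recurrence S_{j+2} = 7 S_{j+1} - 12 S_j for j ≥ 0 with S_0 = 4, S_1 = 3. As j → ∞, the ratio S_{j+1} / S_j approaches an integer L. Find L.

4

The characteristic equation is r^2 - 7r + 12 = 0, which factors as (r - 4)(r - 3) = 0.
So the roots are 4 and 3. Since |4| > |3| and the coefficient of 4^j is non-zero, the ratio tends to 4.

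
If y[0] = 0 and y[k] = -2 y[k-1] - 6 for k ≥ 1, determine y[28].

The fixed point is -6/(1 + 2) = -2, so y[k] + 2 = -2(y[k-1] + 2).
Hence y[k] = 2·(-2)^k - 2.
y[28] = 2·(-2)^{28} - 2 = 2·268435456 - 2 = 536870910.

536870910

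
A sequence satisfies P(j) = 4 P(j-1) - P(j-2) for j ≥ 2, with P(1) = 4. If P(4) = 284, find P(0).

Let P(0) = v.
P(2) = 16 - v
P(3) = 60 - 4v
P(4) = 224 - 15v
So 224 - 15v = 284, giving v = -4.

-4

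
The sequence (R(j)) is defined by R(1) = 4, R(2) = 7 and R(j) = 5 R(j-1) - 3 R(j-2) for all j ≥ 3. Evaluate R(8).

R(3) = 5*7 - 3*4 = 23
R(4) = 5*23 - 3*7 = 94
R(5) = 5*94 - 3*23 = 401
R(6) = 5*401 - 3*94 = 1723
R(7) = 5*1723 - 3*401 = 7412
R(8) = 5*7412 - 3*1723 = 31891

31891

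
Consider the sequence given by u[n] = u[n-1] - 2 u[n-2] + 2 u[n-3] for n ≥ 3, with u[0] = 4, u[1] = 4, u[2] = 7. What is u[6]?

u[3] = 7 - 2*4 + 2*4 = 7
u[4] = 7 - 2*7 + 2*4 = 1
u[5] = 1 - 2*7 + 2*7 = 1
u[6] = 1 - 2*1 + 2*7 = 13

13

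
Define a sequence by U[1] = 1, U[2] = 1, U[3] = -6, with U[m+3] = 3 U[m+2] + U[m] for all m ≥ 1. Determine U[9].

U[4] = 3(-6) + 1 = -17
U[5] = 3(-17) + 1 = -50
U[6] = 3(-50) + (-6) = -156
U[7] = 3(-156) + (-17) = -485
U[8] = 3(-485) + (-50) = -1505
U[9] = 3(-1505) + (-156) = -4671

-4671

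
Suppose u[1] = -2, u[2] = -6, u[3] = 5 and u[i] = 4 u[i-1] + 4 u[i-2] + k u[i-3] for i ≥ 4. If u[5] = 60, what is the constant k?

u[4] = -4 - 2k
u[5] = 4 - 14k
So 4 - 14k = 60, giving k = -4.

-4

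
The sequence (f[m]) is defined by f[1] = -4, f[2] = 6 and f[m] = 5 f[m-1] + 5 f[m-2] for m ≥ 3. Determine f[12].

106581250

f[3] = 5·6 + 5·(-4) = 10
f[4] = 5·10 + 5·6 = 80
f[5] = 5·80 + 5·10 = 450
f[6] = 5·450 + 5·80 = 2650
f[7] = 5·2650 + 5·450 = 15500
f[8] = 5·15500 + 5·2650 = 90750
f[9] = 5·90750 + 5·15500 = 531250
f[10] = 5·531250 + 5·90750 = 3110000
f[11] = 5·3110000 + 5·531250 = 18206250
f[12] = 5·18206250 + 5·3110000 = 106581250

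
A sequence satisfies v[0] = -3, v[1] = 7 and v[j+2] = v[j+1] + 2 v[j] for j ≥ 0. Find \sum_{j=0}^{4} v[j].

37

v[2] = 7 + 2(-3) = 1
v[3] = 1 + 2(7) = 15
v[4] = 15 + 2(1) = 17
Sum = (-3) + 7 + 1 + 15 + 17 = 37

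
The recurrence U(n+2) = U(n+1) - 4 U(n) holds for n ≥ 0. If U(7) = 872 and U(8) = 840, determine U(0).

-7

Rearranging, U(n-2) = (U(n) - U(n-1)) / -4.
U(6) = (840 - 872) / -4 = -32/-4 = 8
U(5) = (872 - 8) / -4 = 864/-4 = -216
U(4) = (8 - (-216)) / -4 = 224/-4 = -56
U(3) = (-216 - (-56)) / -4 = -160/-4 = 40
U(2) = (-56 - 40) / -4 = -96/-4 = 24
U(1) = (40 - 24) / -4 = 16/-4 = -4
U(0) = (24 - (-4)) / -4 = 28/-4 = -7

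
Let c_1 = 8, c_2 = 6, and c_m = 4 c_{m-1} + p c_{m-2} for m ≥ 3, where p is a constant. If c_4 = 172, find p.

2

c_3 = 24 + 8p
c_4 = 96 + 38p
So 96 + 38p = 172, giving p = 2.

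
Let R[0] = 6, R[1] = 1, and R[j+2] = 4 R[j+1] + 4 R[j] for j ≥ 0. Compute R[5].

2768

R[2] = 4*1 + 4*6 = 28
R[3] = 4*28 + 4*1 = 116
R[4] = 4*116 + 4*28 = 576
R[5] = 4*576 + 4*116 = 2768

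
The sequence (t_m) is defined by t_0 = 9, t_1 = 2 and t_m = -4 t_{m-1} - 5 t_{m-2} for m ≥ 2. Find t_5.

t_2 = -4(2) - 5(9) = -53
t_3 = -4(-53) - 5(2) = 202
t_4 = -4(202) - 5(-53) = -543
t_5 = -4(-543) - 5(202) = 1162

1162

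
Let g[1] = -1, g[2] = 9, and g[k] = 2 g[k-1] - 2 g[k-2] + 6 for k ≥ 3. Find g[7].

g[3] = 2*9 - 2*(-1) + 6 = 26
g[4] = 2*26 - 2*9 + 6 = 40
g[5] = 2*40 - 2*26 + 6 = 34
g[6] = 2*34 - 2*40 + 6 = -6
g[7] = 2*(-6) - 2*34 + 6 = -74

-74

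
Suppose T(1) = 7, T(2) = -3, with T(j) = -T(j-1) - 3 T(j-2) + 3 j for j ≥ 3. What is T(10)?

T(3) = -(-3) - 3(7) + 9 = -9
T(4) = -(-9) - 3(-3) + 12 = 30
T(5) = -30 - 3(-9) + 15 = 12
T(6) = -12 - 3(30) + 18 = -84
T(7) = -(-84) - 3(12) + 21 = 69
T(8) = -69 - 3(-84) + 24 = 207
T(9) = -207 - 3(69) + 27 = -387
T(10) = -(-387) - 3(207) + 30 = -204

-204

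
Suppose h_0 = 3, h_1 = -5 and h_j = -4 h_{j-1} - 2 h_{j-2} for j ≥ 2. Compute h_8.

21168

h_2 = -4*(-5) - 2*3 = 14
h_3 = -4*14 - 2*(-5) = -46
h_4 = -4*(-46) - 2*14 = 156
h_5 = -4*156 - 2*(-46) = -532
h_6 = -4*(-532) - 2*156 = 1816
h_7 = -4*1816 - 2*(-532) = -6200
h_8 = -4*(-6200) - 2*1816 = 21168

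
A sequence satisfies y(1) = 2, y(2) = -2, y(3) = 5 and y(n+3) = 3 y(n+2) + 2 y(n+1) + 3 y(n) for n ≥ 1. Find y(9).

y(4) = 3·5 + 2·(-2) + 3·2 = 17
y(5) = 3·17 + 2·5 + 3·(-2) = 55
y(6) = 3·55 + 2·17 + 3·5 = 214
y(7) = 3·214 + 2·55 + 3·17 = 803
y(8) = 3·803 + 2·214 + 3·55 = 3002
y(9) = 3·3002 + 2·803 + 3·214 = 11254

11254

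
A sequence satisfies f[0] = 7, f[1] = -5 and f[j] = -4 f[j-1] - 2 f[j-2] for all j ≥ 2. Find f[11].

f[2] = -4·(-5) - 2·7 = 6
f[3] = -4·6 - 2·(-5) = -14
f[4] = -4·(-14) - 2·6 = 44
f[5] = -4·44 - 2·(-14) = -148
f[6] = -4·(-148) - 2·44 = 504
f[7] = -4·504 - 2·(-148) = -1720
f[8] = -4·(-1720) - 2·504 = 5872
f[9] = -4·5872 - 2·(-1720) = -20048
f[10] = -4·(-20048) - 2·5872 = 68448
f[11] = -4·68448 - 2·(-20048) = -233696

-233696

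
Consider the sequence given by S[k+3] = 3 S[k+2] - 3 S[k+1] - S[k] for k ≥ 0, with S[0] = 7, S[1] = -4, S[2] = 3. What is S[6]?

73

S[3] = 3*3 - 3*(-4) - 7 = 14
S[4] = 3*14 - 3*3 - (-4) = 37
S[5] = 3*37 - 3*14 - 3 = 66
S[6] = 3*66 - 3*37 - 14 = 73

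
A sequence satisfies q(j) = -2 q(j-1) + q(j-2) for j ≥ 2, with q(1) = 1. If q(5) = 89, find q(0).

Let q(0) = y.
q(2) = -2 + y
q(3) = 5 - 2y
q(4) = -12 + 5y
q(5) = 29 - 12y
So 29 - 12y = 89, giving y = -5.

-5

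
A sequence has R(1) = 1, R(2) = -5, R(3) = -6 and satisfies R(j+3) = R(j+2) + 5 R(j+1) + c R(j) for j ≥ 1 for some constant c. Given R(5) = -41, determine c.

R(4) = -31 + c
R(5) = -61 - 4c
So -61 - 4c = -41, giving c = -5.

-5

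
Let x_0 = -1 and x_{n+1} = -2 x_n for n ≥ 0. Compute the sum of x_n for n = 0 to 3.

x_1 = -2·(-1) = 2
x_2 = -2·2 = -4
x_3 = -2·(-4) = 8
Sum = (-1) + 2 + (-4) + 8 = 5

5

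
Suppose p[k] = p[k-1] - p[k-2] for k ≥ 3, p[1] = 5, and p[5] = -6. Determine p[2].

Let p[2] = y.
p[3] = -5 + y
p[4] = -5
p[5] = -y
So -y = -6, giving y = 6.

6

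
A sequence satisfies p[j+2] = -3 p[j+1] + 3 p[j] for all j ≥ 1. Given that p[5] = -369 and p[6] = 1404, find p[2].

Rearranging, p[j-2] = (p[j] + 3 p[j-1]) / 3.
p[4] = (1404 + 3*(-369)) / 3 = 297/3 = 99
p[3] = (-369 + 3*99) / 3 = -72/3 = -24
p[2] = (99 + 3*(-24)) / 3 = 27/3 = 9

9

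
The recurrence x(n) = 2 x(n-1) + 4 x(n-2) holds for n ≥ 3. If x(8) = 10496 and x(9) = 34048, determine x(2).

4

Rearranging, x(n-2) = (x(n) - 2 x(n-1)) / 4.
x(7) = (34048 - 2*10496) / 4 = 13056/4 = 3264
x(6) = (10496 - 2*3264) / 4 = 3968/4 = 992
x(5) = (3264 - 2*992) / 4 = 1280/4 = 320
x(4) = (992 - 2*320) / 4 = 352/4 = 88
x(3) = (320 - 2*88) / 4 = 144/4 = 36
x(2) = (88 - 2*36) / 4 = 16/4 = 4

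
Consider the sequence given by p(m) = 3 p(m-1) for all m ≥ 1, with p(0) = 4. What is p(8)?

p(1) = 3*4 = 12
p(2) = 3*12 = 36
p(3) = 3*36 = 108
p(4) = 3*108 = 324
p(5) = 3*324 = 972
p(6) = 3*972 = 2916
p(7) = 3*2916 = 8748
p(8) = 3*8748 = 26244

26244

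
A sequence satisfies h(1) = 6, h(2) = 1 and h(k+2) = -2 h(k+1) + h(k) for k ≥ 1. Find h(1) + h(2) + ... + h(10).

h(3) = -2*1 + 6 = 4
h(4) = -2*4 + 1 = -7
h(5) = -2*(-7) + 4 = 18
h(6) = -2*18 + (-7) = -43
h(7) = -2*(-43) + 18 = 104
h(8) = -2*104 + (-43) = -251
h(9) = -2*(-251) + 104 = 606
h(10) = -2*606 + (-251) = -1463
Sum = 6 + 1 + 4 + (-7) + 18 + (-43) + 104 + (-251) + 606 + (-1463) = -1025

-1025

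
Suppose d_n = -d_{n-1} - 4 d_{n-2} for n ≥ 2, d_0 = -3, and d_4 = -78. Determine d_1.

-6

Let d_1 = y.
d_2 = 12 - y
d_3 = -12 - 3y
d_4 = -36 + 7y
So -36 + 7y = -78, giving y = -6.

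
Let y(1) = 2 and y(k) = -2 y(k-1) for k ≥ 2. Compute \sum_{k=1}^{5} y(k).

22

y(2) = -2(2) = -4
y(3) = -2(-4) = 8
y(4) = -2(8) = -16
y(5) = -2(-16) = 32
Sum = 2 + (-4) + 8 + (-16) + 32 = 22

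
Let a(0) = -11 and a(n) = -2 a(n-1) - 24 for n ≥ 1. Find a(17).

The fixed point is -24/(1 + 2) = -8, so a(n) + 8 = -2(a(n-1) + 8).
Hence a(n) = -3·(-2)^n - 8.
a(17) = -3·(-2)^{17} - 8 = -3·-131072 - 8 = 393208.

393208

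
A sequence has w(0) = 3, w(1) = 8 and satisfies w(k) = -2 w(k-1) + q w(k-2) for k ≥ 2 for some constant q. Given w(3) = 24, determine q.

w(2) = -16 + 3q
w(3) = 32 + 2q
So 32 + 2q = 24, giving q = -4.

-4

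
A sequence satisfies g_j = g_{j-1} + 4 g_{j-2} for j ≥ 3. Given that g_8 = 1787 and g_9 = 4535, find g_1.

Rearranging, g_{j-2} = (g_j - g_{j-1}) / 4.
g_7 = (4535 - 1787) / 4 = 2748/4 = 687
g_6 = (1787 - 687) / 4 = 1100/4 = 275
g_5 = (687 - 275) / 4 = 412/4 = 103
g_4 = (275 - 103) / 4 = 172/4 = 43
g_3 = (103 - 43) / 4 = 60/4 = 15
g_2 = (43 - 15) / 4 = 28/4 = 7
g_1 = (15 - 7) / 4 = 8/4 = 2

2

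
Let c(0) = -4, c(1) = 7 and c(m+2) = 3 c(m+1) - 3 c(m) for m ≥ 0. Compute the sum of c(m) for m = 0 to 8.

c(2) = 3*7 - 3*(-4) = 33
c(3) = 3*33 - 3*7 = 78
c(4) = 3*78 - 3*33 = 135
c(5) = 3*135 - 3*78 = 171
c(6) = 3*171 - 3*135 = 108
c(7) = 3*108 - 3*171 = -189
c(8) = 3*(-189) - 3*108 = -891
Sum = (-4) + 7 + 33 + 78 + 135 + 171 + 108 + (-189) + (-891) = -552

-552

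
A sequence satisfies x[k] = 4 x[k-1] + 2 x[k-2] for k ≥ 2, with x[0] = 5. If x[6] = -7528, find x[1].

Let x[1] = w.
x[2] = 10 + 4w
x[3] = 40 + 18w
x[4] = 180 + 80w
x[5] = 800 + 356w
x[6] = 3560 + 1584w
So 3560 + 1584w = -7528, giving w = -7.

-7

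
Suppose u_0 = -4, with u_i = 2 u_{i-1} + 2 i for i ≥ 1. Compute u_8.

-20

u_1 = 2(-4) + 2 = -6
u_2 = 2(-6) + 4 = -8
u_3 = 2(-8) + 6 = -10
u_4 = 2(-10) + 8 = -12
u_5 = 2(-12) + 10 = -14
u_6 = 2(-14) + 12 = -16
u_7 = 2(-16) + 14 = -18
u_8 = 2(-18) + 16 = -20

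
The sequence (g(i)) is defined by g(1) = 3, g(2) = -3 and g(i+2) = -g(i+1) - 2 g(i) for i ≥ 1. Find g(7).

g(3) = -(-3) - 2·3 = -3
g(4) = -(-3) - 2·(-3) = 9
g(5) = -9 - 2·(-3) = -3
g(6) = -(-3) - 2·9 = -15
g(7) = -(-15) - 2·(-3) = 21

21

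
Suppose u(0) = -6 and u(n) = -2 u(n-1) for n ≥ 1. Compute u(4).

u(1) = -2*(-6) = 12
u(2) = -2*12 = -24
u(3) = -2*(-24) = 48
u(4) = -2*48 = -96

-96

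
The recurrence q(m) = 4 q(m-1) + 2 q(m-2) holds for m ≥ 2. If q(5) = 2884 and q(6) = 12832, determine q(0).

-2

Rearranging, q(m-2) = (q(m) - 4 q(m-1)) / 2.
q(4) = (12832 - 4(2884)) / 2 = 1296/2 = 648
q(3) = (2884 - 4(648)) / 2 = 292/2 = 146
q(2) = (648 - 4(146)) / 2 = 64/2 = 32
q(1) = (146 - 4(32)) / 2 = 18/2 = 9
q(0) = (32 - 4(9)) / 2 = -4/2 = -2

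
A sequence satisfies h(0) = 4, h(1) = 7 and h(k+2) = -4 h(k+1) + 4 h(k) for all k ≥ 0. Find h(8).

-192512

h(2) = -4(7) + 4(4) = -12
h(3) = -4(-12) + 4(7) = 76
h(4) = -4(76) + 4(-12) = -352
h(5) = -4(-352) + 4(76) = 1712
h(6) = -4(1712) + 4(-352) = -8256
h(7) = -4(-8256) + 4(1712) = 39872
h(8) = -4(39872) + 4(-8256) = -192512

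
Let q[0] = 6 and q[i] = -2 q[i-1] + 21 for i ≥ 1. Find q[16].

-65529

The fixed point is 21/(1 + 2) = 7, so q[i] - 7 = -2(q[i-1] - 7).
Hence q[i] = -1·(-2)^i + 7.
q[16] = -1·(-2)^{16} + 7 = -1·65536 + 7 = -65529.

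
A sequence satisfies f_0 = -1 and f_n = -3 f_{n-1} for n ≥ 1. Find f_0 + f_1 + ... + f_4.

-61

f_1 = -3(-1) = 3
f_2 = -3(3) = -9
f_3 = -3(-9) = 27
f_4 = -3(27) = -81
Sum = (-1) + 3 + (-9) + 27 + (-81) = -61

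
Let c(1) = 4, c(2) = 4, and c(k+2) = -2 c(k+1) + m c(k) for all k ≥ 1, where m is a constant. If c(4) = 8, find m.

c(3) = -8 + 4m
c(4) = 16 - 4m
So 16 - 4m = 8, giving m = 2.

2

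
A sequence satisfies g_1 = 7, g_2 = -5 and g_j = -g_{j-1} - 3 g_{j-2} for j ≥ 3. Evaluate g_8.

271

g_3 = -(-5) - 3·7 = -16
g_4 = -(-16) - 3·(-5) = 31
g_5 = -31 - 3·(-16) = 17
g_6 = -17 - 3·31 = -110
g_7 = -(-110) - 3·17 = 59
g_8 = -59 - 3·(-110) = 271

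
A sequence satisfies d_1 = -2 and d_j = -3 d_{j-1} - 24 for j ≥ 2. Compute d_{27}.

The fixed point is -24/(1 + 3) = -6, so d_j + 6 = -3(d_{j-1} + 6).
Hence d_j = 4·(-3)^{j-1} - 6.
d_{27} = 4·(-3)^{26} - 6 = 4·2541865828329 - 6 = 10167463313310.

10167463313310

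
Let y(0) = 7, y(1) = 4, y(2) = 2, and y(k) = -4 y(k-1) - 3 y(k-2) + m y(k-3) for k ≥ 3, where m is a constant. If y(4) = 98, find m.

y(3) = -20 + 7m
y(4) = 74 - 24m
So 74 - 24m = 98, giving m = -1.

-1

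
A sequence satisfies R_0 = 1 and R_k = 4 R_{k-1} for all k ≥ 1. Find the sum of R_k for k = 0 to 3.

85

R_1 = 4·1 = 4
R_2 = 4·4 = 16
R_3 = 4·16 = 64
Sum = 1 + 4 + 16 + 64 = 85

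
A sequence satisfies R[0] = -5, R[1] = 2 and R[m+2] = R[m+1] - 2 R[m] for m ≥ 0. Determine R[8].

R[2] = 2 - 2·(-5) = 12
R[3] = 12 - 2·2 = 8
R[4] = 8 - 2·12 = -16
R[5] = (-16) - 2·8 = -32
R[6] = (-32) - 2·(-16) = 0
R[7] = 0 - 2·(-32) = 64
R[8] = 64 - 2·0 = 64

64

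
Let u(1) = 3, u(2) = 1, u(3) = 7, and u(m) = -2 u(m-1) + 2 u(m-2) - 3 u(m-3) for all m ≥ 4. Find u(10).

u(4) = -2*7 + 2*1 - 3*3 = -21
u(5) = -2*(-21) + 2*7 - 3*1 = 53
u(6) = -2*53 + 2*(-21) - 3*7 = -169
u(7) = -2*(-169) + 2*53 - 3*(-21) = 507
u(8) = -2*507 + 2*(-169) - 3*53 = -1511
u(9) = -2*(-1511) + 2*507 - 3*(-169) = 4543
u(10) = -2*4543 + 2*(-1511) - 3*507 = -13629

-13629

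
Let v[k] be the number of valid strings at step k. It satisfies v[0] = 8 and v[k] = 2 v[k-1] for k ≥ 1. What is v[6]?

512

v[1] = 2·8 = 16
v[2] = 2·16 = 32
v[3] = 2·32 = 64
v[4] = 2·64 = 128
v[5] = 2·128 = 256
v[6] = 2·256 = 512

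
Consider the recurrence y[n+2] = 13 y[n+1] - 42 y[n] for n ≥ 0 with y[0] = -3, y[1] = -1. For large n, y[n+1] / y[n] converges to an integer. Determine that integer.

The characteristic equation is r^2 - 13r + 42 = 0, which factors as (r - 7)(r - 6) = 0.
So the roots are 7 and 6. Since |7| > |6| and the coefficient of 7^n is non-zero, the ratio tends to 7.

7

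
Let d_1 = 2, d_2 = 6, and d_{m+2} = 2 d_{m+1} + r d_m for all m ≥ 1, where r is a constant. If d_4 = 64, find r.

d_3 = 12 + 2r
d_4 = 24 + 10r
So 24 + 10r = 64, giving r = 4.

4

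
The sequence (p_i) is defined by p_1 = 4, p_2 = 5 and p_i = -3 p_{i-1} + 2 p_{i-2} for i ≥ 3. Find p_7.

p_3 = -3(5) + 2(4) = -7
p_4 = -3(-7) + 2(5) = 31
p_5 = -3(31) + 2(-7) = -107
p_6 = -3(-107) + 2(31) = 383
p_7 = -3(383) + 2(-107) = -1363

-1363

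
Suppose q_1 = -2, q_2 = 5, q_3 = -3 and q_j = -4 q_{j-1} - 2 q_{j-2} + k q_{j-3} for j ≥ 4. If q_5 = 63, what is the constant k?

5

q_4 = 2 - 2k
q_5 = -2 + 13k
So -2 + 13k = 63, giving k = 5.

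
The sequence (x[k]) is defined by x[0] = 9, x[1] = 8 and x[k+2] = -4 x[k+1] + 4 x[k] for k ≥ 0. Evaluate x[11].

x[2] = -4·8 + 4·9 = 4
x[3] = -4·4 + 4·8 = 16
x[4] = -4·16 + 4·4 = -48
x[5] = -4·(-48) + 4·16 = 256
x[6] = -4·256 + 4·(-48) = -1216
x[7] = -4·(-1216) + 4·256 = 5888
x[8] = -4·5888 + 4·(-1216) = -28416
x[9] = -4·(-28416) + 4·5888 = 137216
x[10] = -4·137216 + 4·(-28416) = -662528
x[11] = -4·(-662528) + 4·137216 = 3198976

3198976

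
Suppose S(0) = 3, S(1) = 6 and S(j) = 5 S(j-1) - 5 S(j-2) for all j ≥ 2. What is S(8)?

S(2) = 5*6 - 5*3 = 15
S(3) = 5*15 - 5*6 = 45
S(4) = 5*45 - 5*15 = 150
S(5) = 5*150 - 5*45 = 525
S(6) = 5*525 - 5*150 = 1875
S(7) = 5*1875 - 5*525 = 6750
S(8) = 5*6750 - 5*1875 = 24375

24375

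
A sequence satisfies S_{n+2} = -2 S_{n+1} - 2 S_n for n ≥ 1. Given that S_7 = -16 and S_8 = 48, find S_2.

2

Rearranging, S_{n-2} = (S_n + 2 S_{n-1}) / -2.
S_6 = (48 + 2·(-16)) / -2 = 16/-2 = -8
S_5 = (-16 + 2·(-8)) / -2 = -32/-2 = 16
S_4 = (-8 + 2·16) / -2 = 24/-2 = -12
S_3 = (16 + 2·(-12)) / -2 = -8/-2 = 4
S_2 = (-12 + 2·4) / -2 = -4/-2 = 2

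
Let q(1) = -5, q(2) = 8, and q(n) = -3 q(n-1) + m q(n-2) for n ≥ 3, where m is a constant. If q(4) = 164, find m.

4

q(3) = -24 - 5m
q(4) = 72 + 23m
So 72 + 23m = 164, giving m = 4.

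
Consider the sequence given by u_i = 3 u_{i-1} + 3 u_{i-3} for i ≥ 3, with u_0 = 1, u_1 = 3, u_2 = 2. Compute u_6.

369

u_3 = 3(2) + 3(1) = 9
u_4 = 3(9) + 3(3) = 36
u_5 = 3(36) + 3(2) = 114
u_6 = 3(114) + 3(9) = 369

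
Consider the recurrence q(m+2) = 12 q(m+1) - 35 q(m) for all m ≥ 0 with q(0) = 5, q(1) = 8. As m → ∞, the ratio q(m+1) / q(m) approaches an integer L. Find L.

The characteristic equation is r^2 - 12r + 35 = 0, which factors as (r - 7)(r - 5) = 0.
So the roots are 7 and 5. Since |7| > |5| and the coefficient of 7^m is non-zero, the ratio tends to 7.

7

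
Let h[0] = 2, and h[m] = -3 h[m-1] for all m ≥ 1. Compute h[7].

-4374

h[1] = -3·2 = -6
h[2] = -3·(-6) = 18
h[3] = -3·18 = -54
h[4] = -3·(-54) = 162
h[5] = -3·162 = -486
h[6] = -3·(-486) = 1458
h[7] = -3·1458 = -4374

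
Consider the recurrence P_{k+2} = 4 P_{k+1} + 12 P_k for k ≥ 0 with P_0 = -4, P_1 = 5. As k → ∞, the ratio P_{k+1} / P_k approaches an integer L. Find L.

6

The characteristic equation is r^2 - 4r - 12 = 0, which factors as (r - 6)(r + 2) = 0.
So the roots are 6 and -2. Since |6| > |-2| and the coefficient of 6^k is non-zero, the ratio tends to 6.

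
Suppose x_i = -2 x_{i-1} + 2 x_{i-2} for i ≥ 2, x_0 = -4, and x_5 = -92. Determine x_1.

Let x_1 = z.
x_2 = -8 - 2z
x_3 = 16 + 6z
x_4 = -48 - 16z
x_5 = 128 + 44z
So 128 + 44z = -92, giving z = -5.

-5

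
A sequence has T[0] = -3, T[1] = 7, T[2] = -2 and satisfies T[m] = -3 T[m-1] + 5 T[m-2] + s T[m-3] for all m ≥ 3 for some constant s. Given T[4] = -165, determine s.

-2

T[3] = 41 - 3s
T[4] = -133 + 16s
So -133 + 16s = -165, giving s = -2.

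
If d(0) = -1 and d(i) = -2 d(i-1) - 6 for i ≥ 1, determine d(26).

67108862

The fixed point is -6/(1 + 2) = -2, so d(i) + 2 = -2(d(i-1) + 2).
Hence d(i) = 1·(-2)^i - 2.
d(26) = 1·(-2)^{26} - 2 = 1·67108864 - 2 = 67108862.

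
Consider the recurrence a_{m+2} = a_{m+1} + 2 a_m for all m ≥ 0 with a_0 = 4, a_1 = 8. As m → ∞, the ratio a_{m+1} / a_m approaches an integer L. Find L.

The characteristic equation is r^2 - r - 2 = 0, which factors as (r - 2)(r + 1) = 0.
So the roots are 2 and -1. Since |2| > |-1| and the coefficient of 2^m is non-zero, the ratio tends to 2.

2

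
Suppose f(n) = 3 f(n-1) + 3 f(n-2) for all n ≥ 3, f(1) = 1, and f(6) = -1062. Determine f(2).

Let f(2) = v.
f(3) = 3 + 3v
f(4) = 9 + 12v
f(5) = 36 + 45v
f(6) = 135 + 171v
So 135 + 171v = -1062, giving v = -7.

-7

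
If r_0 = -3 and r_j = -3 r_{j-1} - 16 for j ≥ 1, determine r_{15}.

The fixed point is -16/(1 + 3) = -4, so r_j + 4 = -3(r_{j-1} + 4).
Hence r_j = 1·(-3)^j - 4.
r_{15} = 1·(-3)^{15} - 4 = 1·-14348907 - 4 = -14348911.

-14348911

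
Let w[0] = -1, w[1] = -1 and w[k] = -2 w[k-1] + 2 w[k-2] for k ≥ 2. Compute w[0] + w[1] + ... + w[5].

w[2] = -2(-1) + 2(-1) = 0
w[3] = -2(0) + 2(-1) = -2
w[4] = -2(-2) + 2(0) = 4
w[5] = -2(4) + 2(-2) = -12
Sum = (-1) + (-1) + 0 + (-2) + 4 + (-12) = -12

-12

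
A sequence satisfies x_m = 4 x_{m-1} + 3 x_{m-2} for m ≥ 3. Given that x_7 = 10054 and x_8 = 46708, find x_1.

2

Rearranging, x_{m-2} = (x_m - 4 x_{m-1}) / 3.
x_6 = (46708 - 4(10054)) / 3 = 6492/3 = 2164
x_5 = (10054 - 4(2164)) / 3 = 1398/3 = 466
x_4 = (2164 - 4(466)) / 3 = 300/3 = 100
x_3 = (466 - 4(100)) / 3 = 66/3 = 22
x_2 = (100 - 4(22)) / 3 = 12/3 = 4
x_1 = (22 - 4(4)) / 3 = 6/3 = 2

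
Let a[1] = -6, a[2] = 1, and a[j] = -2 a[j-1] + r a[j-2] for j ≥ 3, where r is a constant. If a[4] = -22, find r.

-2

a[3] = -2 - 6r
a[4] = 4 + 13r
So 4 + 13r = -22, giving r = -2.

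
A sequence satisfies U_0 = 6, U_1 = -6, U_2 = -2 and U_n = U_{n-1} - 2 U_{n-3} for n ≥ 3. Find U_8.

U_3 = (-2) - 2(6) = -14
U_4 = (-14) - 2(-6) = -2
U_5 = (-2) - 2(-2) = 2
U_6 = 2 - 2(-14) = 30
U_7 = 30 - 2(-2) = 34
U_8 = 34 - 2(2) = 30

30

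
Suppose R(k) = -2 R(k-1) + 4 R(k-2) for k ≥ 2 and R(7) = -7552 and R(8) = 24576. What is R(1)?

2

Rearranging, R(k-2) = (R(k) + 2 R(k-1)) / 4.
R(6) = (24576 + 2(-7552)) / 4 = 9472/4 = 2368
R(5) = (-7552 + 2(2368)) / 4 = -2816/4 = -704
R(4) = (2368 + 2(-704)) / 4 = 960/4 = 240
R(3) = (-704 + 2(240)) / 4 = -224/4 = -56
R(2) = (240 + 2(-56)) / 4 = 128/4 = 32
R(1) = (-56 + 2(32)) / 4 = 8/4 = 2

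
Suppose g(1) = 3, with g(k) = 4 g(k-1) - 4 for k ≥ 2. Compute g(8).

27308

g(2) = 4·3 - 4 = 8
g(3) = 4·8 - 4 = 28
g(4) = 4·28 - 4 = 108
g(5) = 4·108 - 4 = 428
g(6) = 4·428 - 4 = 1708
g(7) = 4·1708 - 4 = 6828
g(8) = 4·6828 - 4 = 27308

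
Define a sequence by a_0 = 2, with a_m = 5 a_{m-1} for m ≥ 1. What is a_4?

a_1 = 5·2 = 10
a_2 = 5·10 = 50
a_3 = 5·50 = 250
a_4 = 5·250 = 1250

1250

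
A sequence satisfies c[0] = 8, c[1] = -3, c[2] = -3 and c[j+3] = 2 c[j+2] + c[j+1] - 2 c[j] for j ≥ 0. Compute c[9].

-1873

c[3] = 2·(-3) + (-3) - 2·8 = -25
c[4] = 2·(-25) + (-3) - 2·(-3) = -47
c[5] = 2·(-47) + (-25) - 2·(-3) = -113
c[6] = 2·(-113) + (-47) - 2·(-25) = -223
c[7] = 2·(-223) + (-113) - 2·(-47) = -465
c[8] = 2·(-465) + (-223) - 2·(-113) = -927
c[9] = 2·(-927) + (-465) - 2·(-223) = -1873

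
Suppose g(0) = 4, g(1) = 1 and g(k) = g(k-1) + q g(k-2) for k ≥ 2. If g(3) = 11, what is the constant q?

g(2) = 1 + 4q
g(3) = 1 + 5q
So 1 + 5q = 11, giving q = 2.

2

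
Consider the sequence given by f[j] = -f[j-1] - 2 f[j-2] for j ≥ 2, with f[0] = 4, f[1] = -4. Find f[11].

-180

f[2] = -(-4) - 2*4 = -4
f[3] = -(-4) - 2*(-4) = 12
f[4] = -12 - 2*(-4) = -4
f[5] = -(-4) - 2*12 = -20
f[6] = -(-20) - 2*(-4) = 28
f[7] = -28 - 2*(-20) = 12
f[8] = -12 - 2*28 = -68
f[9] = -(-68) - 2*12 = 44
f[10] = -44 - 2*(-68) = 92
f[11] = -92 - 2*44 = -180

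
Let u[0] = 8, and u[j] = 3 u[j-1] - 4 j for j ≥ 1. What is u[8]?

u[1] = 3·8 - 4 = 20
u[2] = 3·20 - 8 = 52
u[3] = 3·52 - 12 = 144
u[4] = 3·144 - 16 = 416
u[5] = 3·416 - 20 = 1228
u[6] = 3·1228 - 24 = 3660
u[7] = 3·3660 - 28 = 10952
u[8] = 3·10952 - 32 = 32824

32824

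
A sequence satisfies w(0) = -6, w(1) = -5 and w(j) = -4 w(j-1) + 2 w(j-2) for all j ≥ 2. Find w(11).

-6362272

w(2) = -4·(-5) + 2·(-6) = 8
w(3) = -4·8 + 2·(-5) = -42
w(4) = -4·(-42) + 2·8 = 184
w(5) = -4·184 + 2·(-42) = -820
w(6) = -4·(-820) + 2·184 = 3648
w(7) = -4·3648 + 2·(-820) = -16232
w(8) = -4·(-16232) + 2·3648 = 72224
w(9) = -4·72224 + 2·(-16232) = -321360
w(10) = -4·(-321360) + 2·72224 = 1429888
w(11) = -4·1429888 + 2·(-321360) = -6362272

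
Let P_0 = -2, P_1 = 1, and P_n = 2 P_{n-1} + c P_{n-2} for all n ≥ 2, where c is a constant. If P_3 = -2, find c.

P_2 = 2 - 2c
P_3 = 4 - 3c
So 4 - 3c = -2, giving c = 2.

2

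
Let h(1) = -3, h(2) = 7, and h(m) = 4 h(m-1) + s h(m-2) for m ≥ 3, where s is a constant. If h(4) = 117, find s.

-1

h(3) = 28 - 3s
h(4) = 112 - 5s
So 112 - 5s = 117, giving s = -1.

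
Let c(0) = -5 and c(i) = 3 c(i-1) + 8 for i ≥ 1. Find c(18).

The fixed point is 8/(1 - 3) = -4, so c(i) + 4 = 3(c(i-1) + 4).
Hence c(i) = -1·3^i - 4.
c(18) = -1·3^{18} - 4 = -1·387420489 - 4 = -387420493.

-387420493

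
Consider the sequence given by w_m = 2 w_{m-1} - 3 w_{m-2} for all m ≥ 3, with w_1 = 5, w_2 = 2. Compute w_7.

w_3 = 2*2 - 3*5 = -11
w_4 = 2*(-11) - 3*2 = -28
w_5 = 2*(-28) - 3*(-11) = -23
w_6 = 2*(-23) - 3*(-28) = 38
w_7 = 2*38 - 3*(-23) = 145

145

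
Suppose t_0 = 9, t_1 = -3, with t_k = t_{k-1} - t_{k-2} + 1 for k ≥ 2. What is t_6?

9

t_2 = (-3) - 9 + 1 = -11
t_3 = (-11) - (-3) + 1 = -7
t_4 = (-7) - (-11) + 1 = 5
t_5 = 5 - (-7) + 1 = 13
t_6 = 13 - 5 + 1 = 9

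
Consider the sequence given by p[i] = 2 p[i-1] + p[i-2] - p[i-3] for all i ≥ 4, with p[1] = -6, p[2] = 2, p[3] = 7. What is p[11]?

6464

p[4] = 2*7 + 2 - (-6) = 22
p[5] = 2*22 + 7 - 2 = 49
p[6] = 2*49 + 22 - 7 = 113
p[7] = 2*113 + 49 - 22 = 253
p[8] = 2*253 + 113 - 49 = 570
p[9] = 2*570 + 253 - 113 = 1280
p[10] = 2*1280 + 570 - 253 = 2877
p[11] = 2*2877 + 1280 - 570 = 6464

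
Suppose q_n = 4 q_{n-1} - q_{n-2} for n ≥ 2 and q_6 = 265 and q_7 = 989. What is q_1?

Rearranging, q_{n-2} = -(q_n - 4 q_{n-1}).
q_5 = -(989 - 4(265)) = 71
q_4 = -(265 - 4(71)) = 19
q_3 = -(71 - 4(19)) = 5
q_2 = -(19 - 4(5)) = 1
q_1 = -(5 - 4(1)) = -1

-1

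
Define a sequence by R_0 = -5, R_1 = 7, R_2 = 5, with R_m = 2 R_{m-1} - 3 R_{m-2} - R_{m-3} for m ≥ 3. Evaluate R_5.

-55

R_3 = 2·5 - 3·7 - (-5) = -6
R_4 = 2·(-6) - 3·5 - 7 = -34
R_5 = 2·(-34) - 3·(-6) - 5 = -55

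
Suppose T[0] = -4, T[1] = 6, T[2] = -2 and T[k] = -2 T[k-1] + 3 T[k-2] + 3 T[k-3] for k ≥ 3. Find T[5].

T[3] = -2·(-2) + 3·6 + 3·(-4) = 10
T[4] = -2·10 + 3·(-2) + 3·6 = -8
T[5] = -2·(-8) + 3·10 + 3·(-2) = 40

40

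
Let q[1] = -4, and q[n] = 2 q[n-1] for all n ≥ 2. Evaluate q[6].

-128

q[2] = 2(-4) = -8
q[3] = 2(-8) = -16
q[4] = 2(-16) = -32
q[5] = 2(-32) = -64
q[6] = 2(-64) = -128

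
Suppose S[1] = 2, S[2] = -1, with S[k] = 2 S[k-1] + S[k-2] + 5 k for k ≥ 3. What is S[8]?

2161

S[3] = 2·(-1) + 2 + 15 = 15
S[4] = 2·15 + (-1) + 20 = 49
S[5] = 2·49 + 15 + 25 = 138
S[6] = 2·138 + 49 + 30 = 355
S[7] = 2·355 + 138 + 35 = 883
S[8] = 2·883 + 355 + 40 = 2161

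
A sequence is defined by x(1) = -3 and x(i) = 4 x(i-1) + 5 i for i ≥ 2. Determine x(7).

x(2) = 4·(-3) + 10 = -2
x(3) = 4·(-2) + 15 = 7
x(4) = 4·7 + 20 = 48
x(5) = 4·48 + 25 = 217
x(6) = 4·217 + 30 = 898
x(7) = 4·898 + 35 = 3627

3627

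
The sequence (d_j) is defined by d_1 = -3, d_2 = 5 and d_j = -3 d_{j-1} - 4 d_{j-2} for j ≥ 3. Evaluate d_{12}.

d_3 = -3*5 - 4*(-3) = -3
d_4 = -3*(-3) - 4*5 = -11
d_5 = -3*(-11) - 4*(-3) = 45
d_6 = -3*45 - 4*(-11) = -91
d_7 = -3*(-91) - 4*45 = 93
d_8 = -3*93 - 4*(-91) = 85
d_9 = -3*85 - 4*93 = -627
d_{10} = -3*(-627) - 4*85 = 1541
d_{11} = -3*1541 - 4*(-627) = -2115
d_{12} = -3*(-2115) - 4*1541 = 181

181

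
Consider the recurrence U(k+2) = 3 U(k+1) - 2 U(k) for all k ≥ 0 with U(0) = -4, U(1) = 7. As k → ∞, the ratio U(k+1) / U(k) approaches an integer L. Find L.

The characteristic equation is r^2 - 3r + 2 = 0, which factors as (r - 2)(r - 1) = 0.
So the roots are 2 and 1. Since |2| > |1| and the coefficient of 2^k is non-zero, the ratio tends to 2.

2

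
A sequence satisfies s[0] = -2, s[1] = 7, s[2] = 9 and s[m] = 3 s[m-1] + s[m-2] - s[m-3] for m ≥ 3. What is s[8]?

11834

s[3] = 3(9) + 7 - (-2) = 36
s[4] = 3(36) + 9 - 7 = 110
s[5] = 3(110) + 36 - 9 = 357
s[6] = 3(357) + 110 - 36 = 1145
s[7] = 3(1145) + 357 - 110 = 3682
s[8] = 3(3682) + 1145 - 357 = 11834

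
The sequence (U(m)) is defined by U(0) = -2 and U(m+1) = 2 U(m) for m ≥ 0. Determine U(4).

U(1) = 2(-2) = -4
U(2) = 2(-4) = -8
U(3) = 2(-8) = -16
U(4) = 2(-16) = -32

-32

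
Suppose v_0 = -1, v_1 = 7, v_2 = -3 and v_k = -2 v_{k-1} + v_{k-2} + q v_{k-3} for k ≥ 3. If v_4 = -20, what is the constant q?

1

v_3 = 13 - q
v_4 = -29 + 9q
So -29 + 9q = -20, giving q = 1.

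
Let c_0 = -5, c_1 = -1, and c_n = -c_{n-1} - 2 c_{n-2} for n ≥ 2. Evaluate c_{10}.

c_2 = -(-1) - 2(-5) = 11
c_3 = -11 - 2(-1) = -9
c_4 = -(-9) - 2(11) = -13
c_5 = -(-13) - 2(-9) = 31
c_6 = -31 - 2(-13) = -5
c_7 = -(-5) - 2(31) = -57
c_8 = -(-57) - 2(-5) = 67
c_9 = -67 - 2(-57) = 47
c_{10} = -47 - 2(67) = -181

-181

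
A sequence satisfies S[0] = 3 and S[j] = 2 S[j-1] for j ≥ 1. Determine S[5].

96

S[1] = 2(3) = 6
S[2] = 2(6) = 12
S[3] = 2(12) = 24
S[4] = 2(24) = 48
S[5] = 2(48) = 96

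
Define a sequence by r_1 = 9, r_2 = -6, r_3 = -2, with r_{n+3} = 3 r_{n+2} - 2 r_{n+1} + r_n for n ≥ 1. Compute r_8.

509

r_4 = 3(-2) - 2(-6) + 9 = 15
r_5 = 3(15) - 2(-2) + (-6) = 43
r_6 = 3(43) - 2(15) + (-2) = 97
r_7 = 3(97) - 2(43) + 15 = 220
r_8 = 3(220) - 2(97) + 43 = 509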